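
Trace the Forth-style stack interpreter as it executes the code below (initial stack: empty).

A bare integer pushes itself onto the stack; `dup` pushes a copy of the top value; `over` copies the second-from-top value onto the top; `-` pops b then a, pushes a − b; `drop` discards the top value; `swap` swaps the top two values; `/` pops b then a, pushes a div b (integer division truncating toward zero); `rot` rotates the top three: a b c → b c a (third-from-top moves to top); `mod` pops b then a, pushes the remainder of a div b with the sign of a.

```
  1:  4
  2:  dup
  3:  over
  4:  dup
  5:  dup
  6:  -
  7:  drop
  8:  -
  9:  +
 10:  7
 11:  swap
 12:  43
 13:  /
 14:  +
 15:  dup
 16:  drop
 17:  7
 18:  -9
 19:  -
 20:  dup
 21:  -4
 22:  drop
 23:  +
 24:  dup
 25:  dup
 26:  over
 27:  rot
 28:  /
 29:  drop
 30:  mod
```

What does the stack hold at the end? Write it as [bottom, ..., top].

[7, 0]

4    : 4
dup  : 4 4
over : 4 4 4
dup  : 4 4 4 4
dup  : 4 4 4 4 4
-    : 4 4 4 0
drop : 4 4 4
-    : 4 0
+    : 4
7    : 4 7
swap : 7 4
43   : 7 4 43
/    : 7 0
+    : 7
dup  : 7 7
drop : 7
7    : 7 7
-9   : 7 7 -9
-    : 7 16
dup  : 7 16 16
-4   : 7 16 16 -4
drop : 7 16 16
+    : 7 32
dup  : 7 32 32
dup  : 7 32 32 32
over : 7 32 32 32 32
rot  : 7 32 32 32 32
/    : 7 32 32 1
drop : 7 32 32
mod  : 7 0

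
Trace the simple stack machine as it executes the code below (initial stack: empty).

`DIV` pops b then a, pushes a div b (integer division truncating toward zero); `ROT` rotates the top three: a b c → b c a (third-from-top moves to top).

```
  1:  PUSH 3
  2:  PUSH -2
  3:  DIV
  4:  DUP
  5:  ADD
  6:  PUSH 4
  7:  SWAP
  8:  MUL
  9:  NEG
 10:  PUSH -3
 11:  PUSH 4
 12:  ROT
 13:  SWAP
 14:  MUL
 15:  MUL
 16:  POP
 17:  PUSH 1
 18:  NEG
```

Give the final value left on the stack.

-1

PUSH 3  : 3
PUSH -2 : 3 -2
DIV     : -1
DUP     : -1 -1
ADD     : -2
PUSH 4  : -2 4
SWAP    : 4 -2
MUL     : -8
NEG     : 8
PUSH -3 : 8 -3
PUSH 4  : 8 -3 4
ROT     : -3 4 8
SWAP    : -3 8 4
MUL     : -3 32
MUL     : -96
POP     : (empty)
PUSH 1  : 1
NEG     : -1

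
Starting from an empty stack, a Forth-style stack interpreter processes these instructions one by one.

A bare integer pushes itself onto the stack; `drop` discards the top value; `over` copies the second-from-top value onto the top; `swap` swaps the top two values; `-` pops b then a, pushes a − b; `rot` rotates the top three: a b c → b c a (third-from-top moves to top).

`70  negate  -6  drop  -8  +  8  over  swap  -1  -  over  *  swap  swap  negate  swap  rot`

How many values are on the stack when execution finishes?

70     : 70
negate : -70
-6     : -70 -6
drop   : -70
-8     : -70 -8
+      : -78
8      : -78 8
over   : -78 8 -78
swap   : -78 -78 8
-1     : -78 -78 8 -1
-      : -78 -78 9
over   : -78 -78 9 -78
*      : -78 -78 -702
swap   : -78 -702 -78
swap   : -78 -78 -702
negate : -78 -78 702
swap   : -78 702 -78
rot    : 702 -78 -78

3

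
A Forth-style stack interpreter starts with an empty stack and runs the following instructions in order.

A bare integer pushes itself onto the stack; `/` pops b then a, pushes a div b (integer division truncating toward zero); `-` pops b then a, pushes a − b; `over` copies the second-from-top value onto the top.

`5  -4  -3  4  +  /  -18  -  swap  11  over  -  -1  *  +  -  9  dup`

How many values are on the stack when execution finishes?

5    : 5
-4   : 5 -4
-3   : 5 -4 -3
4    : 5 -4 -3 4
+    : 5 -4 1
/    : 5 -4
-18  : 5 -4 -18
-    : 5 14
swap : 14 5
11   : 14 5 11
over : 14 5 11 5
-    : 14 5 6
-1   : 14 5 6 -1
*    : 14 5 -6
+    : 14 -1
-    : 15
9    : 15 9
dup  : 15 9 9

3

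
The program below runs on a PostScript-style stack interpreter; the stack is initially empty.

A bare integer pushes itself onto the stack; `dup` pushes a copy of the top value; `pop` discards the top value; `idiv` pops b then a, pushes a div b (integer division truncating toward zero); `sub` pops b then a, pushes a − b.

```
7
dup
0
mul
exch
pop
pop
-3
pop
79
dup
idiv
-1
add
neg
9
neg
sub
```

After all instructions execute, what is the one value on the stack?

7    -> 7
dup  -> 7 7
0    -> 7 7 0
mul  -> 7 0
exch -> 0 7
pop  -> 0
pop  -> (empty)
-3   -> -3
pop  -> (empty)
79   -> 79
dup  -> 79 79
idiv -> 1
-1   -> 1 -1
add  -> 0
neg  -> 0
9    -> 0 9
neg  -> 0 -9
sub  -> 9

9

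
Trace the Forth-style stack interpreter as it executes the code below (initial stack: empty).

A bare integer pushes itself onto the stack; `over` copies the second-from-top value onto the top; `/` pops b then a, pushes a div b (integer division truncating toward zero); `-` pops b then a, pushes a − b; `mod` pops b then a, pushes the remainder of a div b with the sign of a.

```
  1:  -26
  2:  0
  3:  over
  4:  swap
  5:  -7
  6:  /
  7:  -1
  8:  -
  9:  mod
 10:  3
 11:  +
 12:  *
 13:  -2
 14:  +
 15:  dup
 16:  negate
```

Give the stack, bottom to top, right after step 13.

-26  -> [-26]
0    -> [-26, 0]
over -> [-26, 0, -26]
swap -> [-26, -26, 0]
-7   -> [-26, -26, 0, -7]
/    -> [-26, -26, 0]
-1   -> [-26, -26, 0, -1]
-    -> [-26, -26, 1]
mod  -> [-26, 0]
3    -> [-26, 0, 3]
+    -> [-26, 3]
*    -> [-78]
-2   -> [-78, -2]

[-78, -2]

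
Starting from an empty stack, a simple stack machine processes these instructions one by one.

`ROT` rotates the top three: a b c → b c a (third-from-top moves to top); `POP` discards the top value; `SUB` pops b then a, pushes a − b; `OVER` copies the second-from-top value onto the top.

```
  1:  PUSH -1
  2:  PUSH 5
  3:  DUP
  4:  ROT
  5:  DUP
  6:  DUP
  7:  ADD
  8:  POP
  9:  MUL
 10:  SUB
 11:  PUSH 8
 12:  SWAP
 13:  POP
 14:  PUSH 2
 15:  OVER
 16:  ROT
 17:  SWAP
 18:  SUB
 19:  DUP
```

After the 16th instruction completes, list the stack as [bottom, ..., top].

[2, 8, 8]

PUSH -1 -> [-1]
PUSH 5  -> [-1, 5]
DUP     -> [-1, 5, 5]
ROT     -> [5, 5, -1]
DUP     -> [5, 5, -1, -1]
DUP     -> [5, 5, -1, -1, -1]
ADD     -> [5, 5, -1, -2]
POP     -> [5, 5, -1]
MUL     -> [5, -5]
SUB     -> [10]
PUSH 8  -> [10, 8]
SWAP    -> [8, 10]
POP     -> [8]
PUSH 2  -> [8, 2]
OVER    -> [8, 2, 8]
ROT     -> [2, 8, 8]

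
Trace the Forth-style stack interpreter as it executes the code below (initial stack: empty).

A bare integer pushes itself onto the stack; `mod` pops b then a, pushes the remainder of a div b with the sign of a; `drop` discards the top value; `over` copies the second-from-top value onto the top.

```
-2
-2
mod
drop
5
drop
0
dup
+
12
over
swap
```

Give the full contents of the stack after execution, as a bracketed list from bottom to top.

-2   -> -2
-2   -> -2 -2
mod  -> 0
drop -> (empty)
5    -> 5
drop -> (empty)
0    -> 0
dup  -> 0 0
+    -> 0
12   -> 0 12
over -> 0 12 0
swap -> 0 0 12

[0, 0, 12]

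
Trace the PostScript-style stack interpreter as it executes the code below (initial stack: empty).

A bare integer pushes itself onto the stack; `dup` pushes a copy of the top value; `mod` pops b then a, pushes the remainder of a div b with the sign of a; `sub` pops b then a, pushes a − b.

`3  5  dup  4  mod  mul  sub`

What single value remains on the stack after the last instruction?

3   : 3
5   : 3 5
dup : 3 5 5
4   : 3 5 5 4
mod : 3 5 1
mul : 3 5
sub : -2

-2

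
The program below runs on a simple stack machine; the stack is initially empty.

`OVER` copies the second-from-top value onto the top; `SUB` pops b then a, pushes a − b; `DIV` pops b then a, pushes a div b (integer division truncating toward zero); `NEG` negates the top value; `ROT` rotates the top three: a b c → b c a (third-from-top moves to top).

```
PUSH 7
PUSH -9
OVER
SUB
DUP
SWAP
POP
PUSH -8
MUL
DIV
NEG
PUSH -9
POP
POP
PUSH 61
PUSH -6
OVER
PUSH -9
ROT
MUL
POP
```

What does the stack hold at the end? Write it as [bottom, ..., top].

PUSH 7   7
PUSH -9  7 -9
OVER     7 -9 7
SUB      7 -16
DUP      7 -16 -16
SWAP     7 -16 -16
POP      7 -16
PUSH -8  7 -16 -8
MUL      7 128
DIV      0
NEG      0
PUSH -9  0 -9
POP      0
POP      (empty)
PUSH 61  61
PUSH -6  61 -6
OVER     61 -6 61
PUSH -9  61 -6 61 -9
ROT      61 61 -9 -6
MUL      61 61 54
POP      61 61

[61, 61]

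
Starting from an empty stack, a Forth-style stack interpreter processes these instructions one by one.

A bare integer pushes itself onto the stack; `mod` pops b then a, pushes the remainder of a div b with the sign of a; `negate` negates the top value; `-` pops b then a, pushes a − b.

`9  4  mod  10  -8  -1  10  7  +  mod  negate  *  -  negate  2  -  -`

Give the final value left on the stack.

9      : 9
4      : 9 4
mod    : 1
10     : 1 10
-8     : 1 10 -8
-1     : 1 10 -8 -1
10     : 1 10 -8 -1 10
7      : 1 10 -8 -1 10 7
+      : 1 10 -8 -1 17
mod    : 1 10 -8 -1
negate : 1 10 -8 1
*      : 1 10 -8
-      : 1 18
negate : 1 -18
2      : 1 -18 2
-      : 1 -20
-      : 21

21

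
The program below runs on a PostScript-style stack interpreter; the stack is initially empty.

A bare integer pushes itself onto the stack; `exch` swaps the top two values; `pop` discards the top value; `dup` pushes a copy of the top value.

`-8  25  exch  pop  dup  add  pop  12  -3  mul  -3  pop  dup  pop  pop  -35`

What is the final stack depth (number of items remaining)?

-8    -8
25    -8 25
exch  25 -8
pop   25
dup   25 25
add   50
pop   (empty)
12    12
-3    12 -3
mul   -36
-3    -36 -3
pop   -36
dup   -36 -36
pop   -36
pop   (empty)
-35   -35

1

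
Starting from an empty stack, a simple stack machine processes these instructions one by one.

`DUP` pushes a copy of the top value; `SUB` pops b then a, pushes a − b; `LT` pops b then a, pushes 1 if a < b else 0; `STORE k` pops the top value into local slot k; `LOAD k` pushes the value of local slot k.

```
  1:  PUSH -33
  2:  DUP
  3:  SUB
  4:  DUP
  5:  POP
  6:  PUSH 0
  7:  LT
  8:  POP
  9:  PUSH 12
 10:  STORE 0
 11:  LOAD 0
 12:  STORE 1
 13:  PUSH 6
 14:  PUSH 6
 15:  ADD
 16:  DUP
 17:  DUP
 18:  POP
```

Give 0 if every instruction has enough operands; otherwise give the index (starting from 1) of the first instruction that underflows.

PUSH -33  -33
DUP       -33 -33
SUB       0
DUP       0 0
POP       0
PUSH 0    0 0
LT        0
POP       (empty)
PUSH 12   12
STORE 0   (empty)
LOAD 0    12
STORE 1   (empty)
PUSH 6    6
PUSH 6    6 6
ADD       12
DUP       12 12
DUP       12 12 12
POP       12 12

0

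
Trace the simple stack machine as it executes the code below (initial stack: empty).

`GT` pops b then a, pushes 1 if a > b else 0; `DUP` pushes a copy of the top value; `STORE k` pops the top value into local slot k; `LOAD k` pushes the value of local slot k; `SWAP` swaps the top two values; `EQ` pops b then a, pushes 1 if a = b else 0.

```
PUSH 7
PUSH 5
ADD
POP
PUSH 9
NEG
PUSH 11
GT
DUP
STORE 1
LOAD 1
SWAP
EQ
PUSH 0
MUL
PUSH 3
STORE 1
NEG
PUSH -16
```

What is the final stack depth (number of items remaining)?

PUSH 7    [7]
PUSH 5    [7, 5]
ADD       [12]
POP       []
PUSH 9    [9]
NEG       [-9]
PUSH 11   [-9, 11]
GT        [0]
DUP       [0, 0]
STORE 1   [0]
LOAD 1    [0, 0]
SWAP      [0, 0]
EQ        [1]
PUSH 0    [1, 0]
MUL       [0]
PUSH 3    [0, 3]
STORE 1   [0]
NEG       [0]
PUSH -16  [0, -16]

2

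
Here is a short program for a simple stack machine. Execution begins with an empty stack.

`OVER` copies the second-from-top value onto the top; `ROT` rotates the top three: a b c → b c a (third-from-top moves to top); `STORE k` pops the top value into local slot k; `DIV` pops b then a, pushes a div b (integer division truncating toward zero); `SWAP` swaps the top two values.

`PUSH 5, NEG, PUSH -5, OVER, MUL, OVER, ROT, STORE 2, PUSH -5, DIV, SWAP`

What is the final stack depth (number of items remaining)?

2

PUSH 5  → [5]
NEG     → [-5]
PUSH -5 → [-5, -5]
OVER    → [-5, -5, -5]
MUL     → [-5, 25]
OVER    → [-5, 25, -5]
ROT     → [25, -5, -5]
STORE 2 → [25, -5]
PUSH -5 → [25, -5, -5]
DIV     → [25, 1]
SWAP    → [1, 25]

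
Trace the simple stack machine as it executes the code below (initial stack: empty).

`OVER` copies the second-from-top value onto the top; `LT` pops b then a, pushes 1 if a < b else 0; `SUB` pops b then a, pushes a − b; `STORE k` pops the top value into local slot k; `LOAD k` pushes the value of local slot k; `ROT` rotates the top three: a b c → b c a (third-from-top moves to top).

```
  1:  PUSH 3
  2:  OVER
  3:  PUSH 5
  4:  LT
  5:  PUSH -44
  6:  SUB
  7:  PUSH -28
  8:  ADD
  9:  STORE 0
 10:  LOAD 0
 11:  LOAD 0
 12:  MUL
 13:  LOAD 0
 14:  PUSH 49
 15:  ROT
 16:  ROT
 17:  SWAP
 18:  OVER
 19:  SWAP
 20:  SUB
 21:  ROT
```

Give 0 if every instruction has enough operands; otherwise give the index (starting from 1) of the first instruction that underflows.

PUSH 3 -> [3]
OVER  — needs 2 operands, stack has 1 → underflow

2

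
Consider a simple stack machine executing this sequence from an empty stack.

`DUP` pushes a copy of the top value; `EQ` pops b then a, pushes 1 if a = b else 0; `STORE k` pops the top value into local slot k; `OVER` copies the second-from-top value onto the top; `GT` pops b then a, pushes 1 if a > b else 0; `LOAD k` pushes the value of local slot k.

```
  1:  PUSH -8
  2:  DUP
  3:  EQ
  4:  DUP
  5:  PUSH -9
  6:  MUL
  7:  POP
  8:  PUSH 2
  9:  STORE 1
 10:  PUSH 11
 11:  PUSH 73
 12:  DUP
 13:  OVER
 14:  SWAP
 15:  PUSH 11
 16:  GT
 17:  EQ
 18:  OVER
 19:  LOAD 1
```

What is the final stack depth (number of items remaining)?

6

PUSH -8 → -8
DUP     → -8 -8
EQ      → 1
DUP     → 1 1
PUSH -9 → 1 1 -9
MUL     → 1 -9
POP     → 1
PUSH 2  → 1 2
STORE 1 → 1
PUSH 11 → 1 11
PUSH 73 → 1 11 73
DUP     → 1 11 73 73
OVER    → 1 11 73 73 73
SWAP    → 1 11 73 73 73
PUSH 11 → 1 11 73 73 73 11
GT      → 1 11 73 73 1
EQ      → 1 11 73 0
OVER    → 1 11 73 0 73
LOAD 1  → 1 11 73 0 73 2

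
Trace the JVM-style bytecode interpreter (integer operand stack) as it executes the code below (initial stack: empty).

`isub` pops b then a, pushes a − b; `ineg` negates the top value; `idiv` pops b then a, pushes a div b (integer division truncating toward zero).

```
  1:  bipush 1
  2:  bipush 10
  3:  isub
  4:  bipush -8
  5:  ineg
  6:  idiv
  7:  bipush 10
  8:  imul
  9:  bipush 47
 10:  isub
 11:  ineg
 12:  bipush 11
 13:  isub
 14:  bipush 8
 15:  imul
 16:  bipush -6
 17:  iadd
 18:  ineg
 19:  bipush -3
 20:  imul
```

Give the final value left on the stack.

1086

bipush 1  -> [1]
bipush 10 -> [1, 10]
isub      -> [-9]
bipush -8 -> [-9, -8]
ineg      -> [-9, 8]
idiv      -> [-1]
bipush 10 -> [-1, 10]
imul      -> [-10]
bipush 47 -> [-10, 47]
isub      -> [-57]
ineg      -> [57]
bipush 11 -> [57, 11]
isub      -> [46]
bipush 8  -> [46, 8]
imul      -> [368]
bipush -6 -> [368, -6]
iadd      -> [362]
ineg      -> [-362]
bipush -3 -> [-362, -3]
imul      -> [1086]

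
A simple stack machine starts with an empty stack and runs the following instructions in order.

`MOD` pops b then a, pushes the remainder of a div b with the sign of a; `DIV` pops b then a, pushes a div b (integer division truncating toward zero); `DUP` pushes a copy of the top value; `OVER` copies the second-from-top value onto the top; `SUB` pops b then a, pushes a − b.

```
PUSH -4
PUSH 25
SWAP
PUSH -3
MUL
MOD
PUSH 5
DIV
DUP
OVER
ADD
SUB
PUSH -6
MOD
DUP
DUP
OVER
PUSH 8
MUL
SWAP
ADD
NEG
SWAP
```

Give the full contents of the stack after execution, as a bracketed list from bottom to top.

[0, 0, 0]

PUSH -4 : [-4]
PUSH 25 : [-4, 25]
SWAP    : [25, -4]
PUSH -3 : [25, -4, -3]
MUL     : [25, 12]
MOD     : [1]
PUSH 5  : [1, 5]
DIV     : [0]
DUP     : [0, 0]
OVER    : [0, 0, 0]
ADD     : [0, 0]
SUB     : [0]
PUSH -6 : [0, -6]
MOD     : [0]
DUP     : [0, 0]
DUP     : [0, 0, 0]
OVER    : [0, 0, 0, 0]
PUSH 8  : [0, 0, 0, 0, 8]
MUL     : [0, 0, 0, 0]
SWAP    : [0, 0, 0, 0]
ADD     : [0, 0, 0]
NEG     : [0, 0, 0]
SWAP    : [0, 0, 0]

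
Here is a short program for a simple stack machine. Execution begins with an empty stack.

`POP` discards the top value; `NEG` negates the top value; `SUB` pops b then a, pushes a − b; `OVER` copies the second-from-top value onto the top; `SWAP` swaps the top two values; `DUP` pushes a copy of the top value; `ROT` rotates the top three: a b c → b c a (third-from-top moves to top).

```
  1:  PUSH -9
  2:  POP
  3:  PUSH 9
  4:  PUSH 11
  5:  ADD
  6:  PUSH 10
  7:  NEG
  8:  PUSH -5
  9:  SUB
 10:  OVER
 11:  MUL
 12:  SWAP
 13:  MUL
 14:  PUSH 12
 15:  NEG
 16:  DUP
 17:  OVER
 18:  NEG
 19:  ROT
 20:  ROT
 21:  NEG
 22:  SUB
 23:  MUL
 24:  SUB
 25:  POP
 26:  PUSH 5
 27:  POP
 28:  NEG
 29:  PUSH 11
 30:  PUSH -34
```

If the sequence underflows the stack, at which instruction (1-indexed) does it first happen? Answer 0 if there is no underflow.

PUSH -9 → [-9]
POP     → []
PUSH 9  → [9]
PUSH 11 → [9, 11]
ADD     → [20]
PUSH 10 → [20, 10]
NEG     → [20, -10]
PUSH -5 → [20, -10, -5]
SUB     → [20, -5]
OVER    → [20, -5, 20]
MUL     → [20, -100]
SWAP    → [-100, 20]
MUL     → [-2000]
PUSH 12 → [-2000, 12]
NEG     → [-2000, -12]
DUP     → [-2000, -12, -12]
OVER    → [-2000, -12, -12, -12]
NEG     → [-2000, -12, -12, 12]
ROT     → [-2000, -12, 12, -12]
ROT     → [-2000, 12, -12, -12]
NEG     → [-2000, 12, -12, 12]
SUB     → [-2000, 12, -24]
MUL     → [-2000, -288]
SUB     → [-1712]
POP     → []
PUSH 5  → [5]
POP     → []
NEG  — needs 1 operand, stack has 0 → underflow

28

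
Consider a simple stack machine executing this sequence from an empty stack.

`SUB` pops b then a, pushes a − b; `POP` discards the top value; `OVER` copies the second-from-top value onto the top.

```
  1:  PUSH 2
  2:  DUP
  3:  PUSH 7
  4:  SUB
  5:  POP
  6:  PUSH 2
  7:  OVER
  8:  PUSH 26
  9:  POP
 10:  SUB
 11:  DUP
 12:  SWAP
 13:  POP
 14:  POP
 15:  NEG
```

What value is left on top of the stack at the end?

-2

PUSH 2  -> [2]
DUP     -> [2, 2]
PUSH 7  -> [2, 2, 7]
SUB     -> [2, -5]
POP     -> [2]
PUSH 2  -> [2, 2]
OVER    -> [2, 2, 2]
PUSH 26 -> [2, 2, 2, 26]
POP     -> [2, 2, 2]
SUB     -> [2, 0]
DUP     -> [2, 0, 0]
SWAP    -> [2, 0, 0]
POP     -> [2, 0]
POP     -> [2]
NEG     -> [-2]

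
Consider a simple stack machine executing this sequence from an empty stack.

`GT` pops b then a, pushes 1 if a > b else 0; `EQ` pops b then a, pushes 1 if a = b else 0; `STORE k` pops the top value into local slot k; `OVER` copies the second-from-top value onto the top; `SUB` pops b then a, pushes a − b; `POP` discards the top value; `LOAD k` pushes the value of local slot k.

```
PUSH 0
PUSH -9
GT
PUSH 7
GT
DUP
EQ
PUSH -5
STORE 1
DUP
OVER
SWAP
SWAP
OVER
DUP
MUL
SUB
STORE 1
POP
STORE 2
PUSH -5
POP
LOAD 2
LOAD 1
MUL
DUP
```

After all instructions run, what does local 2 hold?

PUSH 0   [0]
PUSH -9  [0, -9]
GT       [1]
PUSH 7   [1, 7]
GT       [0]
DUP      [0, 0]
EQ       [1]
PUSH -5  [1, -5]
STORE 1  [1]
DUP      [1, 1]
OVER     [1, 1, 1]
SWAP     [1, 1, 1]
SWAP     [1, 1, 1]
OVER     [1, 1, 1, 1]
DUP      [1, 1, 1, 1, 1]
MUL      [1, 1, 1, 1]
SUB      [1, 1, 0]
STORE 1  [1, 1]
POP      [1]
STORE 2  []
PUSH -5  [-5]
POP      []
LOAD 2   [1]
LOAD 1   [1, 0]
MUL      [0]
DUP      [0, 0]

1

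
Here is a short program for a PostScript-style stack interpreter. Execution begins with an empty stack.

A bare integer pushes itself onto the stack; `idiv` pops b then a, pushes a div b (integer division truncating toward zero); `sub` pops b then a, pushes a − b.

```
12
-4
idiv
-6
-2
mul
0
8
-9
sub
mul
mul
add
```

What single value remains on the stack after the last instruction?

12    12
-4    12 -4
idiv  -3
-6    -3 -6
-2    -3 -6 -2
mul   -3 12
0     -3 12 0
8     -3 12 0 8
-9    -3 12 0 8 -9
sub   -3 12 0 17
mul   -3 12 0
mul   -3 0
add   -3

-3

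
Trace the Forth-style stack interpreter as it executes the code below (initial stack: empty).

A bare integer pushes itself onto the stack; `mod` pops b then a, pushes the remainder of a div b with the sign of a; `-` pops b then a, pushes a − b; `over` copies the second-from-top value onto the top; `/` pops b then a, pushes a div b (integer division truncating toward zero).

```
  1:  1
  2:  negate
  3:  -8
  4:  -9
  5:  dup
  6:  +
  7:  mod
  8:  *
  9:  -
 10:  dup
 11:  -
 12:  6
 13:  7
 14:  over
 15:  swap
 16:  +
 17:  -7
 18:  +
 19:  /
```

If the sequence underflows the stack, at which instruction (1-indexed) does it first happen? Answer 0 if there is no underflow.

9

1      -> 1
negate -> -1
-8     -> -1 -8
-9     -> -1 -8 -9
dup    -> -1 -8 -9 -9
+      -> -1 -8 -18
mod    -> -1 -8
*      -> 8
-  — needs 2 operands, stack has 1 → underflow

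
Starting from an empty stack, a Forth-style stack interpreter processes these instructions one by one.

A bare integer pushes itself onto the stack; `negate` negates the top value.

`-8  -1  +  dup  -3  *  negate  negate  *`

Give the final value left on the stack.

-243

-8     → [-8]
-1     → [-8, -1]
+      → [-9]
dup    → [-9, -9]
-3     → [-9, -9, -3]
*      → [-9, 27]
negate → [-9, -27]
negate → [-9, 27]
*      → [-243]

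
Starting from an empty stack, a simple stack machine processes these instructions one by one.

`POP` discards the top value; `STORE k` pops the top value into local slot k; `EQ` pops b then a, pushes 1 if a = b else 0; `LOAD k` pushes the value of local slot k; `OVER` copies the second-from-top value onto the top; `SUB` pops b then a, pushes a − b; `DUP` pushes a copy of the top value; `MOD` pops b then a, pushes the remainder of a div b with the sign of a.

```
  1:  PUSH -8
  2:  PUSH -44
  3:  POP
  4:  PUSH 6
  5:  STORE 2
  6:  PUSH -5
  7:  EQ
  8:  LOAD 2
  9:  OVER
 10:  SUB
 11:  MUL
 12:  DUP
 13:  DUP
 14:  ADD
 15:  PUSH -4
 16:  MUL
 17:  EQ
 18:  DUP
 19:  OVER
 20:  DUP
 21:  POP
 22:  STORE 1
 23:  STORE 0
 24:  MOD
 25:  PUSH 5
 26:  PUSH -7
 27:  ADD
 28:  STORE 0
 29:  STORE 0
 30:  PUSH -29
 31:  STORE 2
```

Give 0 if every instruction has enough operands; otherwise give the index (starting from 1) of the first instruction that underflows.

24

PUSH -8   -8
PUSH -44  -8 -44
POP       -8
PUSH 6    -8 6
STORE 2   -8
PUSH -5   -8 -5
EQ        0
LOAD 2    0 6
OVER      0 6 0
SUB       0 6
MUL       0
DUP       0 0
DUP       0 0 0
ADD       0 0
PUSH -4   0 0 -4
MUL       0 0
EQ        1
DUP       1 1
OVER      1 1 1
DUP       1 1 1 1
POP       1 1 1
STORE 1   1 1
STORE 0   1
MOD  — needs 2 operands, stack has 1 → underflow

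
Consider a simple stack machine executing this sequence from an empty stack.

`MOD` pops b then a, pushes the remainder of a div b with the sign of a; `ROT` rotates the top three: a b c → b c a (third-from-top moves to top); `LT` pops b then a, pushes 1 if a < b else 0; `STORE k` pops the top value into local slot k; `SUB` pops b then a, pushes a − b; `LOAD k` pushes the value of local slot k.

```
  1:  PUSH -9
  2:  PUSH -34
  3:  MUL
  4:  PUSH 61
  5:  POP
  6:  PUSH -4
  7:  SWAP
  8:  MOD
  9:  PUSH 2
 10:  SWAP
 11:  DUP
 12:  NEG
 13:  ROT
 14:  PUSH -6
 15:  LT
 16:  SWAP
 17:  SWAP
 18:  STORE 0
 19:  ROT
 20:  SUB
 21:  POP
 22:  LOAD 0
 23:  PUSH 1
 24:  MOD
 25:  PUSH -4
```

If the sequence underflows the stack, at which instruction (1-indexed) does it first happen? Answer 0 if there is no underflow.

19

PUSH -9  → [-9]
PUSH -34 → [-9, -34]
MUL      → [306]
PUSH 61  → [306, 61]
POP      → [306]
PUSH -4  → [306, -4]
SWAP     → [-4, 306]
MOD      → [-4]
PUSH 2   → [-4, 2]
SWAP     → [2, -4]
DUP      → [2, -4, -4]
NEG      → [2, -4, 4]
ROT      → [-4, 4, 2]
PUSH -6  → [-4, 4, 2, -6]
LT       → [-4, 4, 0]
SWAP     → [-4, 0, 4]
SWAP     → [-4, 4, 0]
STORE 0  → [-4, 4]
ROT  — needs 3 operands, stack has 2 → underflow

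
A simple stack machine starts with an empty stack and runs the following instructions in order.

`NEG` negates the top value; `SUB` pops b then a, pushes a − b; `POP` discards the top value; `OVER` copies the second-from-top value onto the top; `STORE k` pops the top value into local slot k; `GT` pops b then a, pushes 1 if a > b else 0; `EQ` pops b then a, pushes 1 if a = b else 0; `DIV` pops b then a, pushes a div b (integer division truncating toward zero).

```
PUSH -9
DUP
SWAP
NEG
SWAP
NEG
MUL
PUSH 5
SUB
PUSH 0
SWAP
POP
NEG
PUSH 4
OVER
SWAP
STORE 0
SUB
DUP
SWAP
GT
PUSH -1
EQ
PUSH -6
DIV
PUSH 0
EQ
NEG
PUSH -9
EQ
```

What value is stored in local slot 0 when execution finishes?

4

PUSH -9 -> -9
DUP     -> -9 -9
SWAP    -> -9 -9
NEG     -> -9 9
SWAP    -> 9 -9
NEG     -> 9 9
MUL     -> 81
PUSH 5  -> 81 5
SUB     -> 76
PUSH 0  -> 76 0
SWAP    -> 0 76
POP     -> 0
NEG     -> 0
PUSH 4  -> 0 4
OVER    -> 0 4 0
SWAP    -> 0 0 4
STORE 0 -> 0 0
SUB     -> 0
DUP     -> 0 0
SWAP    -> 0 0
GT      -> 0
PUSH -1 -> 0 -1
EQ      -> 0
PUSH -6 -> 0 -6
DIV     -> 0
PUSH 0  -> 0 0
EQ      -> 1
NEG     -> -1
PUSH -9 -> -1 -9
EQ      -> 0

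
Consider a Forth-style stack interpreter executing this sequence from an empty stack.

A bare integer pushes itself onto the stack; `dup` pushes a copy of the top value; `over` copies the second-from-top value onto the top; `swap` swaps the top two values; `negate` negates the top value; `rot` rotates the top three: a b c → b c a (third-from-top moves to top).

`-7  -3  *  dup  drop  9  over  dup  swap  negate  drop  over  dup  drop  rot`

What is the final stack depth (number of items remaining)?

4

-7      -7
-3      -7 -3
*       21
dup     21 21
drop    21
9       21 9
over    21 9 21
dup     21 9 21 21
swap    21 9 21 21
negate  21 9 21 -21
drop    21 9 21
over    21 9 21 9
dup     21 9 21 9 9
drop    21 9 21 9
rot     21 21 9 9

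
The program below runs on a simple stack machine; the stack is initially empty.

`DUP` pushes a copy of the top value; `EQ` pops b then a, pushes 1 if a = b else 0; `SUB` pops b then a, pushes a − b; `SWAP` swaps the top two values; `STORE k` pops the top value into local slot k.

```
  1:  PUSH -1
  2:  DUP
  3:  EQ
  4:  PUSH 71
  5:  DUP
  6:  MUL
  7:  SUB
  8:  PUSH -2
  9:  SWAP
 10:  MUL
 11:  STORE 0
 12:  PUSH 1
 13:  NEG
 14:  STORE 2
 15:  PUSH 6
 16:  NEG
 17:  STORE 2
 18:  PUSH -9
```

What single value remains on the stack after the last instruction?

-9

PUSH -1 → [-1]
DUP     → [-1, -1]
EQ      → [1]
PUSH 71 → [1, 71]
DUP     → [1, 71, 71]
MUL     → [1, 5041]
SUB     → [-5040]
PUSH -2 → [-5040, -2]
SWAP    → [-2, -5040]
MUL     → [10080]
STORE 0 → []
PUSH 1  → [1]
NEG     → [-1]
STORE 2 → []
PUSH 6  → [6]
NEG     → [-6]
STORE 2 → []
PUSH -9 → [-9]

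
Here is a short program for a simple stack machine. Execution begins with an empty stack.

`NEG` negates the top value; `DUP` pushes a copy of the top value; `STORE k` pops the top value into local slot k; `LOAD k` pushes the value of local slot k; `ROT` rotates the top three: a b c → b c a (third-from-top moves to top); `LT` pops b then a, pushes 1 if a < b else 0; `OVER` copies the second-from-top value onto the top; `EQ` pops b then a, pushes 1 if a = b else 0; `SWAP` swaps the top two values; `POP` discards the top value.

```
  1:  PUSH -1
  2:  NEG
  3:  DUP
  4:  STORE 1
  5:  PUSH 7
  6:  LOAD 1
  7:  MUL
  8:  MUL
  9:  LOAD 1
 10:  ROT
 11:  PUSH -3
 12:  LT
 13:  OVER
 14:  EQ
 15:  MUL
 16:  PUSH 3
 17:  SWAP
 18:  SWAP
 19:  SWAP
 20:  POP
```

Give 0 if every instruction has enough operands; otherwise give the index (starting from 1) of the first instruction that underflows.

PUSH -1 -> [-1]
NEG     -> [1]
DUP     -> [1, 1]
STORE 1 -> [1]
PUSH 7  -> [1, 7]
LOAD 1  -> [1, 7, 1]
MUL     -> [1, 7]
MUL     -> [7]
LOAD 1  -> [7, 1]
ROT  — needs 3 operands, stack has 2 → underflow

10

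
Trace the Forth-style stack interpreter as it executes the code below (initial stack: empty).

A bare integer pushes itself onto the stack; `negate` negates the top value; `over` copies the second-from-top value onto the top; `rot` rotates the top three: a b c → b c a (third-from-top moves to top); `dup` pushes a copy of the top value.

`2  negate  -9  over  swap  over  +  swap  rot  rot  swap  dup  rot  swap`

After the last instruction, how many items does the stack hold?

2      → 2
negate → -2
-9     → -2 -9
over   → -2 -9 -2
swap   → -2 -2 -9
over   → -2 -2 -9 -2
+      → -2 -2 -11
swap   → -2 -11 -2
rot    → -11 -2 -2
rot    → -2 -2 -11
swap   → -2 -11 -2
dup    → -2 -11 -2 -2
rot    → -2 -2 -2 -11
swap   → -2 -2 -11 -2

4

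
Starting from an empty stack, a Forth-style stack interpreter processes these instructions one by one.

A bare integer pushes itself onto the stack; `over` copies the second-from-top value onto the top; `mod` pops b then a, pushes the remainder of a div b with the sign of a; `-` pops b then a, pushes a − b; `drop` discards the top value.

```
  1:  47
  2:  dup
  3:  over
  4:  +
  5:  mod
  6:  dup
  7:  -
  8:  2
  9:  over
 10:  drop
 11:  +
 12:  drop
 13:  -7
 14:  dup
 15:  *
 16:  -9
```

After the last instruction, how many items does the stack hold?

47   : [47]
dup  : [47, 47]
over : [47, 47, 47]
+    : [47, 94]
mod  : [47]
dup  : [47, 47]
-    : [0]
2    : [0, 2]
over : [0, 2, 0]
drop : [0, 2]
+    : [2]
drop : []
-7   : [-7]
dup  : [-7, -7]
*    : [49]
-9   : [49, -9]

2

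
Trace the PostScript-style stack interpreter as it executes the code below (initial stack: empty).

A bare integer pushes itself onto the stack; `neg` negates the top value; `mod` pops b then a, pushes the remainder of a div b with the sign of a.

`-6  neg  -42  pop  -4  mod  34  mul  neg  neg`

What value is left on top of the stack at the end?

-6  → -6
neg → 6
-42 → 6 -42
pop → 6
-4  → 6 -4
mod → 2
34  → 2 34
mul → 68
neg → -68
neg → 68

68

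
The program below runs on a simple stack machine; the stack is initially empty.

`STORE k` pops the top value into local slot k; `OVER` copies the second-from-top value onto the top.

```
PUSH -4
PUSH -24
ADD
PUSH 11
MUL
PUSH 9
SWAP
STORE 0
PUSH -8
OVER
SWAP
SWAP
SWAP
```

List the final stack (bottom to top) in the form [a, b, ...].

[9, 9, -8]

PUSH -4  → -4
PUSH -24 → -4 -24
ADD      → -28
PUSH 11  → -28 11
MUL      → -308
PUSH 9   → -308 9
SWAP     → 9 -308
STORE 0  → 9
PUSH -8  → 9 -8
OVER     → 9 -8 9
SWAP     → 9 9 -8
SWAP     → 9 -8 9
SWAP     → 9 9 -8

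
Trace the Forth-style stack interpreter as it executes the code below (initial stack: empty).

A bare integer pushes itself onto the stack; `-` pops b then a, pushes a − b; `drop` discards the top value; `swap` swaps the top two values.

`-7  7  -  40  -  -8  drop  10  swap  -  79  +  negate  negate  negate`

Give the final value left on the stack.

-143

-7      -7
7       -7 7
-       -14
40      -14 40
-       -54
-8      -54 -8
drop    -54
10      -54 10
swap    10 -54
-       64
79      64 79
+       143
negate  -143
negate  143
negate  -143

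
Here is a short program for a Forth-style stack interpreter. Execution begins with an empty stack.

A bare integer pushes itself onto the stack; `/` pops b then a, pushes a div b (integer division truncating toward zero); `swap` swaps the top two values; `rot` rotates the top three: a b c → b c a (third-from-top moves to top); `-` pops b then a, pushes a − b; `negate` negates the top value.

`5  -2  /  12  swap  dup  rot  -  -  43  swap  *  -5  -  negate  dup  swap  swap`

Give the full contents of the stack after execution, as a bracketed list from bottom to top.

[-521, -521]

5      -> [5]
-2     -> [5, -2]
/      -> [-2]
12     -> [-2, 12]
swap   -> [12, -2]
dup    -> [12, -2, -2]
rot    -> [-2, -2, 12]
-      -> [-2, -14]
-      -> [12]
43     -> [12, 43]
swap   -> [43, 12]
*      -> [516]
-5     -> [516, -5]
-      -> [521]
negate -> [-521]
dup    -> [-521, -521]
swap   -> [-521, -521]
swap   -> [-521, -521]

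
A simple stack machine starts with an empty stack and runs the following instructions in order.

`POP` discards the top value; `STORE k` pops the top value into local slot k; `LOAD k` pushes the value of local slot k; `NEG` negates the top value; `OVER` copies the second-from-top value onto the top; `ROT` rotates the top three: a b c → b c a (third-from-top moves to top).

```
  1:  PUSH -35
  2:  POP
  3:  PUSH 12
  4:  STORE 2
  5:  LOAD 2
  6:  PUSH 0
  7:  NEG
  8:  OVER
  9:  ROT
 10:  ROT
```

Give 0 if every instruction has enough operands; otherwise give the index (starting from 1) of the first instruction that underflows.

0

PUSH -35 -> [-35]
POP      -> []
PUSH 12  -> [12]
STORE 2  -> []
LOAD 2   -> [12]
PUSH 0   -> [12, 0]
NEG      -> [12, 0]
OVER     -> [12, 0, 12]
ROT      -> [0, 12, 12]
ROT      -> [12, 12, 0]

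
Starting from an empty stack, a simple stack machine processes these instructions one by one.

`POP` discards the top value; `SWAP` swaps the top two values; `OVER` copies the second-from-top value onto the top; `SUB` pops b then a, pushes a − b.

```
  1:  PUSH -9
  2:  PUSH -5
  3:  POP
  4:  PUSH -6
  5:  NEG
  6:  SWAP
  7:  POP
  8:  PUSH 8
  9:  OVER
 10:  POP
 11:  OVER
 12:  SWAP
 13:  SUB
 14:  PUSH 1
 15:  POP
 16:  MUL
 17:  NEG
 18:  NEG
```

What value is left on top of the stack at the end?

-12

PUSH -9  -9
PUSH -5  -9 -5
POP      -9
PUSH -6  -9 -6
NEG      -9 6
SWAP     6 -9
POP      6
PUSH 8   6 8
OVER     6 8 6
POP      6 8
OVER     6 8 6
SWAP     6 6 8
SUB      6 -2
PUSH 1   6 -2 1
POP      6 -2
MUL      -12
NEG      12
NEG      -12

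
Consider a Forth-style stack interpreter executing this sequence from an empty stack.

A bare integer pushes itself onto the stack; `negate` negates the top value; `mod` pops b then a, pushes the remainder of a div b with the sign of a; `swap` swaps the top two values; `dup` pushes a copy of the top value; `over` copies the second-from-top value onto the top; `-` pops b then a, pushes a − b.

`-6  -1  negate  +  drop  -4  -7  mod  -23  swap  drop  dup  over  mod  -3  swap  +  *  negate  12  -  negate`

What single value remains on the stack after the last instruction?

-6     -> [-6]
-1     -> [-6, -1]
negate -> [-6, 1]
+      -> [-5]
drop   -> []
-4     -> [-4]
-7     -> [-4, -7]
mod    -> [-4]
-23    -> [-4, -23]
swap   -> [-23, -4]
drop   -> [-23]
dup    -> [-23, -23]
over   -> [-23, -23, -23]
mod    -> [-23, 0]
-3     -> [-23, 0, -3]
swap   -> [-23, -3, 0]
+      -> [-23, -3]
*      -> [69]
negate -> [-69]
12     -> [-69, 12]
-      -> [-81]
negate -> [81]

81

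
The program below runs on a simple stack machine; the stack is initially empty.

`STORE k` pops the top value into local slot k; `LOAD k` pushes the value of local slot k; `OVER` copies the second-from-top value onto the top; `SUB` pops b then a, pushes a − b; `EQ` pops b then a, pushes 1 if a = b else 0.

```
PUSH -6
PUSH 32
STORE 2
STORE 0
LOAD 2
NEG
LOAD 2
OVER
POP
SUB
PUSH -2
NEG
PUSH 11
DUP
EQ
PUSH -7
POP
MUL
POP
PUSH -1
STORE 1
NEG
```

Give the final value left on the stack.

PUSH -6 → -6
PUSH 32 → -6 32
STORE 2 → -6
STORE 0 → (empty)
LOAD 2  → 32
NEG     → -32
LOAD 2  → -32 32
OVER    → -32 32 -32
POP     → -32 32
SUB     → -64
PUSH -2 → -64 -2
NEG     → -64 2
PUSH 11 → -64 2 11
DUP     → -64 2 11 11
EQ      → -64 2 1
PUSH -7 → -64 2 1 -7
POP     → -64 2 1
MUL     → -64 2
POP     → -64
PUSH -1 → -64 -1
STORE 1 → -64
NEG     → 64

64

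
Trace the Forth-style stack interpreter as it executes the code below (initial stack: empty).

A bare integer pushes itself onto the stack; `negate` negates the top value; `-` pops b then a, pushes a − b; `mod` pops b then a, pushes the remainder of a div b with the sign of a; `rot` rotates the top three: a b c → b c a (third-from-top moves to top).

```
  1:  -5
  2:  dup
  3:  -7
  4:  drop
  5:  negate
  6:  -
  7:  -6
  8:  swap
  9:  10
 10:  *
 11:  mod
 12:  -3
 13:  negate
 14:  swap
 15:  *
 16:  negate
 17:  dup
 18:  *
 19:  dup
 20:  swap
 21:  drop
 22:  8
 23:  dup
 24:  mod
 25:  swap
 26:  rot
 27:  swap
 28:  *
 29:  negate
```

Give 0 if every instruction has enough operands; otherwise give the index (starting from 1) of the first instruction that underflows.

-5     → -5
dup    → -5 -5
-7     → -5 -5 -7
drop   → -5 -5
negate → -5 5
-      → -10
-6     → -10 -6
swap   → -6 -10
10     → -6 -10 10
*      → -6 -100
mod    → -6
-3     → -6 -3
negate → -6 3
swap   → 3 -6
*      → -18
negate → 18
dup    → 18 18
*      → 324
dup    → 324 324
swap   → 324 324
drop   → 324
8      → 324 8
dup    → 324 8 8
mod    → 324 0
swap   → 0 324
rot  — needs 3 operands, stack has 2 → underflow

26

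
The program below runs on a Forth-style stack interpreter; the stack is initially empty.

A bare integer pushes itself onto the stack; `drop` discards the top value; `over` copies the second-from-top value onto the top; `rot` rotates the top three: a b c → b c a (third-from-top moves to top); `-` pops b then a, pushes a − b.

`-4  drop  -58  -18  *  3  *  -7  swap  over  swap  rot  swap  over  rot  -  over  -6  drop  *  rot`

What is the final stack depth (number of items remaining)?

3

-4   -> -4
drop -> (empty)
-58  -> -58
-18  -> -58 -18
*    -> 1044
3    -> 1044 3
*    -> 3132
-7   -> 3132 -7
swap -> -7 3132
over -> -7 3132 -7
swap -> -7 -7 3132
rot  -> -7 3132 -7
swap -> -7 -7 3132
over -> -7 -7 3132 -7
rot  -> -7 3132 -7 -7
-    -> -7 3132 0
over -> -7 3132 0 3132
-6   -> -7 3132 0 3132 -6
drop -> -7 3132 0 3132
*    -> -7 3132 0
rot  -> 3132 0 -7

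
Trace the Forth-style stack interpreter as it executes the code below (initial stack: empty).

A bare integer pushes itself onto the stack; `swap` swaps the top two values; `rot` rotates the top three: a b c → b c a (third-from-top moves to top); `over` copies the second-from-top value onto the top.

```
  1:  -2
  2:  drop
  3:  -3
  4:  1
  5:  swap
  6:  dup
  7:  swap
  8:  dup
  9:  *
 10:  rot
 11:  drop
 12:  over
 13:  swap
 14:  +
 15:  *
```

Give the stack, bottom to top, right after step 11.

-2   : [-2]
drop : []
-3   : [-3]
1    : [-3, 1]
swap : [1, -3]
dup  : [1, -3, -3]
swap : [1, -3, -3]
dup  : [1, -3, -3, -3]
*    : [1, -3, 9]
rot  : [-3, 9, 1]
drop : [-3, 9]

[-3, 9]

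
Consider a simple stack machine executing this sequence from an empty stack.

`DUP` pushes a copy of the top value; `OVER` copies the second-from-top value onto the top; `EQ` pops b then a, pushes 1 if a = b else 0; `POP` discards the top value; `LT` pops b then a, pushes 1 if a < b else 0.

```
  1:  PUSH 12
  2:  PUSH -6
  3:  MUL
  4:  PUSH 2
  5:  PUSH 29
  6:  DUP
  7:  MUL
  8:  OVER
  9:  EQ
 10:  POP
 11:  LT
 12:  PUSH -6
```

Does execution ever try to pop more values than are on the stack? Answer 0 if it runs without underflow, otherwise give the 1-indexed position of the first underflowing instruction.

0

PUSH 12 : 12
PUSH -6 : 12 -6
MUL     : -72
PUSH 2  : -72 2
PUSH 29 : -72 2 29
DUP     : -72 2 29 29
MUL     : -72 2 841
OVER    : -72 2 841 2
EQ      : -72 2 0
POP     : -72 2
LT      : 1
PUSH -6 : 1 -6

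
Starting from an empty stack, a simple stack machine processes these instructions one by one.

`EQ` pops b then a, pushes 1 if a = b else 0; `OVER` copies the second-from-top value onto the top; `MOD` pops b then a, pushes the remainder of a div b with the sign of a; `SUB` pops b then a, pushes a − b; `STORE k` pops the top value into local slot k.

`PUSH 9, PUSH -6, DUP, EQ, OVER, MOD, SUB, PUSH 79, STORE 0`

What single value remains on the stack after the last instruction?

8

PUSH 9  → 9
PUSH -6 → 9 -6
DUP     → 9 -6 -6
EQ      → 9 1
OVER    → 9 1 9
MOD     → 9 1
SUB     → 8
PUSH 79 → 8 79
STORE 0 → 8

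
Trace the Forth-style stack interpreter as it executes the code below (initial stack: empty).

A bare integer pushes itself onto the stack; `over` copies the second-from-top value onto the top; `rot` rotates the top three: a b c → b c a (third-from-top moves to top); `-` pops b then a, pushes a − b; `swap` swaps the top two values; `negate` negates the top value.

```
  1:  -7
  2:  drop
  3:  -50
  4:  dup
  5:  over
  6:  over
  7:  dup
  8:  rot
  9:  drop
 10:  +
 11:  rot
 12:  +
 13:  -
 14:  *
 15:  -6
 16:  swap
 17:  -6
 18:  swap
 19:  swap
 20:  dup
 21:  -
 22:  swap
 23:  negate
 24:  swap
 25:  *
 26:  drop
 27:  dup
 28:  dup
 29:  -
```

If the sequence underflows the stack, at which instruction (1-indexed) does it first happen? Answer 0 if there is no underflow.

14

-7   -> -7
drop -> (empty)
-50  -> -50
dup  -> -50 -50
over -> -50 -50 -50
over -> -50 -50 -50 -50
dup  -> -50 -50 -50 -50 -50
rot  -> -50 -50 -50 -50 -50
drop -> -50 -50 -50 -50
+    -> -50 -50 -100
rot  -> -50 -100 -50
+    -> -50 -150
-    -> 100
*  — needs 2 operands, stack has 1 → underflow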